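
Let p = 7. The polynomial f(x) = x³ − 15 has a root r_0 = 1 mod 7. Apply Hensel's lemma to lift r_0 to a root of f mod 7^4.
r_3 = 2080 (mod 2401)

Hensel: r_{i+1} = r_i − f(r_i)/f′(r_i) mod 7^{i+2}, where f′(x) = 3x². Iterate:
  r_0 = 1 (mod 7)
  r_1 = 22 (mod 49)
  r_2 = 22 (mod 343)
  r_3 = 2080 (mod 2401)
Final: r = 2080 with f(r) ≡ 0 mod 7^4.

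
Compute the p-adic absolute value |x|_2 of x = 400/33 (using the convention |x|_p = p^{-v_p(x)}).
|400/33|_2 = 1/16

Step 1 — compute v_2(x) by factoring powers of 2 out of the numerator and denominator: v_2(400/33) = 4. Step 2 — apply |x|_p = p^{-v_p(x)} = 2^{-4} = 1/16.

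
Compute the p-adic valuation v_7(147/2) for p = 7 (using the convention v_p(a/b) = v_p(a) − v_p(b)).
v_7(147/2) = 2

Factor powers of 7 from the numerator and denominator of the reduced fraction: 147 = 7^2 · 3 and 2 = 7^0 · 2. Apply v_p(a/b) = v_p(a) − v_p(b): v_7(147/2) = 2 − 0 = 2.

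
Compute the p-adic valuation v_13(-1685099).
v_13(-1685099) = 4

v_13(n) is the largest exponent k such that 13^k divides n. Factor out: -1685099 = -13^4 · 59. (Sign doesn't affect v_p.) So v_13(-1685099) = 4.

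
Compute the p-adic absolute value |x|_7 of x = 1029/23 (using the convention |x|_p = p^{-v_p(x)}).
|1029/23|_7 = 1/343

Step 1 — compute v_7(x) by factoring powers of 7 out of the numerator and denominator: v_7(1029/23) = 3. Step 2 — apply |x|_p = p^{-v_p(x)} = 7^{-3} = 1/343.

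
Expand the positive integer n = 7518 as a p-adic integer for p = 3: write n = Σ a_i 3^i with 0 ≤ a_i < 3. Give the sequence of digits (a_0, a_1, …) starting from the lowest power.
(a_0, a_1, …) = (0, 1, 1, 2, 2, 0, 1, 0, 1)

Repeated division by 3 gives the digits low-to-high: 7518 = 1·3^1 + 1·3^2 + 2·3^3 + 2·3^4 + 1·3^6 + 1·3^8. Digit sequence: (0, 1, 1, 2, 2, 0, 1, 0, 1).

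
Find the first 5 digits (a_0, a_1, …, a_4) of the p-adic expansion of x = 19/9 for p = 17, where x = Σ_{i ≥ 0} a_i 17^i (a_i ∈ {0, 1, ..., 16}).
(a_0, …, a_4) = (4, 15, 1, 15, 1)

v_17(19/9) = 0 (numerator and denominator both coprime to 17), so x ∈ ℤ_17^×. Compute digits iteratively via a_i = x_i mod 17, x_{i+1} = (x_i − a_i)/17, with x_0 = x:
  x_0 = 19/9;  a_0 = 4;  x_1 = (x_0 − 4)/17 = -1/9
  x_1 = -1/9;  a_1 = 15;  x_2 = (x_1 − 15)/17 = -8/9
  x_2 = -8/9;  a_2 = 1;  x_3 = (x_2 − 1)/17 = -1/9
  x_3 = -1/9;  a_3 = 15;  x_4 = (x_3 − 15)/17 = -8/9
  x_4 = -8/9;  a_4 = 1;  x_5 = (x_4 − 1)/17 = -1/9
Digits: (4, 15, 1, 15, 1).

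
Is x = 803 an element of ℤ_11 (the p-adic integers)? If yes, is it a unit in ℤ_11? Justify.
x ∈ ℤ_11 but not a unit; v_11(x) = 1 > 0

ℤ_11 = {x ∈ ℚ_11 : v_11(x) ≥ 0} and ℤ_11^× = {x ∈ ℤ_11 : v_11(x) = 0}. Here v_11(803) = v_11(num) − v_11(den) = 1; compare against these criteria.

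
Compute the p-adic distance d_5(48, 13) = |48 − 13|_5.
d_5(48, 13) = 1/5

Step 1 — x − y = 48 − 13 = 35. Step 2 — v_5(35) = 1 (factor: 35 = (5^1 · 7); the sign does not affect v_p). Step 3 — |x − y|_5 = 5^{-1} = 1/5.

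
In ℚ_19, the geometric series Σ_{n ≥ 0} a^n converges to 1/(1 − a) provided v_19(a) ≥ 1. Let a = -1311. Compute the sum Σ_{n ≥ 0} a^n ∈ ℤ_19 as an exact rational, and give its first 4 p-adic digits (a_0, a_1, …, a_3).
Σ a^n = 1/(1 − a) = 1/1312;  first 4 digits = (1, 7, 7, 4)

v_19(a) = 1 ≥ 1, so the series converges in ℤ_19 to 1/(1 − a) = 1/(1 − (-1311)) = 1/1312. Expand this rational in ℤ_19: compute digits iteratively via d_i = x_i mod 19, x_{i+1} = (x_i − d_i)/19. The first 4 digits are (1, 7, 7, 4).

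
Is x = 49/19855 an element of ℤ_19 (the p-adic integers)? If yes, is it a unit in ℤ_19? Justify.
x ∉ ℤ_19 (v_19(x) = -2 < 0)

ℤ_19 = {x ∈ ℚ_19 : v_19(x) ≥ 0} and ℤ_19^× = {x ∈ ℤ_19 : v_19(x) = 0}. Here v_19(49/19855) = v_19(num) − v_19(den) = -2; compare against these criteria.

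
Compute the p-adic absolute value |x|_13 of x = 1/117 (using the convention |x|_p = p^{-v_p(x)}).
|1/117|_13 = 13

Step 1 — compute v_13(x) by factoring powers of 13 out of the numerator and denominator: v_13(1/117) = -1. Step 2 — apply |x|_p = p^{-v_p(x)} = 13^{1} = 13.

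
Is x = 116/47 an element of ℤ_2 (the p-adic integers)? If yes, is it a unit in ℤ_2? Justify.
x ∈ ℤ_2 but not a unit; v_2(x) = 2 > 0

ℤ_2 = {x ∈ ℚ_2 : v_2(x) ≥ 0} and ℤ_2^× = {x ∈ ℤ_2 : v_2(x) = 0}. Here v_2(116/47) = v_2(num) − v_2(den) = 2; compare against these criteria.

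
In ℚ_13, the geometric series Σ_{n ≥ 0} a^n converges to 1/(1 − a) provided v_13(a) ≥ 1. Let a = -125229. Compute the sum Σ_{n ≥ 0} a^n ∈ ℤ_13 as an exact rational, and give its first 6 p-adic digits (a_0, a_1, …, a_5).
Σ a^n = 1/(1 − a) = 1/125230;  first 6 digits = (1, 0, 0, 8, 8, 12)

v_13(a) = 3 ≥ 1, so the series converges in ℤ_13 to 1/(1 − a) = 1/(1 − (-125229)) = 1/125230. Expand this rational in ℤ_13: compute digits iteratively via d_i = x_i mod 13, x_{i+1} = (x_i − d_i)/13. The first 6 digits are (1, 0, 0, 8, 8, 12).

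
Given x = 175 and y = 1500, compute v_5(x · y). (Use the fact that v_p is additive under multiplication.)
v_5(262500) = 5

v_p(x) = 2 (factor: 175 = 5^2 · 7); v_p(y) = 3 (factor: 1500 = 5^3 · 12). Additivity: v_p(xy) = v_p(x) + v_p(y) = 2 + 3 = 5. (Direct check: xy = 262500 = 5^5 · (84).)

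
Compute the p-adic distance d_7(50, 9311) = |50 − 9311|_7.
d_7(50, 9311) = 1/343

Step 1 — x − y = 50 − 9311 = -9261. Step 2 — v_7(-9261) = 3 (factor: -9261 = −(7^3 · 27); the sign does not affect v_p). Step 3 — |x − y|_7 = 7^{-3} = 1/343.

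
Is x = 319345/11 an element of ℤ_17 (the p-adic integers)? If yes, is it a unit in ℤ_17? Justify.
x ∈ ℤ_17 but not a unit; v_17(x) = 3 > 0

ℤ_17 = {x ∈ ℚ_17 : v_17(x) ≥ 0} and ℤ_17^× = {x ∈ ℤ_17 : v_17(x) = 0}. Here v_17(319345/11) = v_17(num) − v_17(den) = 3; compare against these criteria.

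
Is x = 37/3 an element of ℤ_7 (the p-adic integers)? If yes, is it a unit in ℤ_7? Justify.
x ∈ ℤ_7^× (unit); v_7(x) = 0

ℤ_7 = {x ∈ ℚ_7 : v_7(x) ≥ 0} and ℤ_7^× = {x ∈ ℤ_7 : v_7(x) = 0}. Here v_7(37/3) = v_7(num) − v_7(den) = 0; compare against these criteria.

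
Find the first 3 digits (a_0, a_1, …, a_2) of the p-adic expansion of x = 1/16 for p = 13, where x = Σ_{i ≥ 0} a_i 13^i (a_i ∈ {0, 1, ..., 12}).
(a_0, …, a_2) = (9, 5, 2)

v_13(1/16) = 0 (numerator and denominator both coprime to 13), so x ∈ ℤ_13^×. Compute digits iteratively via a_i = x_i mod 13, x_{i+1} = (x_i − a_i)/13, with x_0 = x:
  x_0 = 1/16;  a_0 = 9;  x_1 = (x_0 − 9)/13 = -11/16
  x_1 = -11/16;  a_1 = 5;  x_2 = (x_1 − 5)/13 = -7/16
  x_2 = -7/16;  a_2 = 2;  x_3 = (x_2 − 2)/13 = -3/16
Digits: (9, 5, 2).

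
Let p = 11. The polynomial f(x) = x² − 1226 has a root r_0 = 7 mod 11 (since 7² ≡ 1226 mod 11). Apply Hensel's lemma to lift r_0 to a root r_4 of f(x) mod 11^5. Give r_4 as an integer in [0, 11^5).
r_4 = 149915 (mod 161051)

Hensel's recurrence: r_{i+1} = r_i − f(r_i)·(f′(r_i))^{-1} mod 11^{i+2}, with f′(x) = 2x. Iterate:
  r_0 = 7 (mod 11)
  r_1 = 117 (mod 121)
  r_2 = 843 (mod 1331)
  r_3 = 3505 (mod 14641)
  r_4 = 149915 (mod 161051)
Final: r_4 = 149915, and one checks f(r_4) ≡ 0 mod 11^5.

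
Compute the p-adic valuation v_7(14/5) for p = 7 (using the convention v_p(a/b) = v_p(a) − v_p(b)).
v_7(14/5) = 1

Factor powers of 7 from the numerator and denominator of the reduced fraction: 14 = 7^1 · 2 and 5 = 7^0 · 5. Apply v_p(a/b) = v_p(a) − v_p(b): v_7(14/5) = 1 − 0 = 1.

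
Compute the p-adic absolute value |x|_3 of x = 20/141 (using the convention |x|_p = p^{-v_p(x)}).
|20/141|_3 = 3

Step 1 — compute v_3(x) by factoring powers of 3 out of the numerator and denominator: v_3(20/141) = -1. Step 2 — apply |x|_p = p^{-v_p(x)} = 3^{1} = 3.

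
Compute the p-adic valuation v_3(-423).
v_3(-423) = 2

v_3(n) is the largest exponent k such that 3^k divides n. Factor out: -423 = -3^2 · 47. (Sign doesn't affect v_p.) So v_3(-423) = 2.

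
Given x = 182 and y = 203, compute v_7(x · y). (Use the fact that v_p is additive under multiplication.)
v_7(36946) = 2

v_p(x) = 1 (factor: 182 = 7^1 · 26); v_p(y) = 1 (factor: 203 = 7^1 · 29). Additivity: v_p(xy) = v_p(x) + v_p(y) = 1 + 1 = 2. (Direct check: xy = 36946 = 7^2 · (754).)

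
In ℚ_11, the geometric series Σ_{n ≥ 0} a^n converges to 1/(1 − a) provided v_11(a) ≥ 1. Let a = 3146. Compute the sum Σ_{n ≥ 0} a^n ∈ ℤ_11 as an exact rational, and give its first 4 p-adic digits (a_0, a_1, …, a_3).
Σ a^n = 1/(1 − a) = -1/3145;  first 4 digits = (1, 0, 4, 2)

v_11(a) = 2 ≥ 1, so the series converges in ℤ_11 to 1/(1 − a) = 1/(1 − 3146) = -1/3145. Expand this rational in ℤ_11: compute digits iteratively via d_i = x_i mod 11, x_{i+1} = (x_i − d_i)/11. The first 4 digits are (1, 0, 4, 2).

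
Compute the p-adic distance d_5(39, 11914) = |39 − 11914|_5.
d_5(39, 11914) = 1/625

Step 1 — x − y = 39 − 11914 = -11875. Step 2 — v_5(-11875) = 4 (factor: -11875 = −(5^4 · 19); the sign does not affect v_p). Step 3 — |x − y|_5 = 5^{-4} = 1/625.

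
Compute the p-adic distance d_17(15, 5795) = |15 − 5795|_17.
d_17(15, 5795) = 1/289

Step 1 — x − y = 15 − 5795 = -5780. Step 2 — v_17(-5780) = 2 (factor: -5780 = −(17^2 · 20); the sign does not affect v_p). Step 3 — |x − y|_17 = 17^{-2} = 1/289.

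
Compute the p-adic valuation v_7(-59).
v_7(-59) = 0

v_7(n) is the largest exponent k such that 7^k divides n. Factor out: -59 = -7^0 · 59. (Sign doesn't affect v_p.) So v_7(-59) = 0.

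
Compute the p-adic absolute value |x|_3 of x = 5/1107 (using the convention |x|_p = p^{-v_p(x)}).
|5/1107|_3 = 27

Step 1 — compute v_3(x) by factoring powers of 3 out of the numerator and denominator: v_3(5/1107) = -3. Step 2 — apply |x|_p = p^{-v_p(x)} = 3^{3} = 27.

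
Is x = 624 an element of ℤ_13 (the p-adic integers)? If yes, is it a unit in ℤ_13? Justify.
x ∈ ℤ_13 but not a unit; v_13(x) = 1 > 0

ℤ_13 = {x ∈ ℚ_13 : v_13(x) ≥ 0} and ℤ_13^× = {x ∈ ℤ_13 : v_13(x) = 0}. Here v_13(624) = v_13(num) − v_13(den) = 1; compare against these criteria.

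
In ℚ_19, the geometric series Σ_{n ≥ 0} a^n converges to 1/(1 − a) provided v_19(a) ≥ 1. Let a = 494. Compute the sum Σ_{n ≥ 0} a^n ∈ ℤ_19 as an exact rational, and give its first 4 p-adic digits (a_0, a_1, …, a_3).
Σ a^n = 1/(1 − a) = -1/493;  first 4 digits = (1, 7, 12, 17)

v_19(a) = 1 ≥ 1, so the series converges in ℤ_19 to 1/(1 − a) = 1/(1 − 494) = -1/493. Expand this rational in ℤ_19: compute digits iteratively via d_i = x_i mod 19, x_{i+1} = (x_i − d_i)/19. The first 4 digits are (1, 7, 12, 17).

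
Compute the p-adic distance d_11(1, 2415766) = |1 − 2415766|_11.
d_11(1, 2415766) = 1/161051

Step 1 — x − y = 1 − 2415766 = -2415765. Step 2 — v_11(-2415765) = 5 (factor: -2415765 = −(11^5 · 15); the sign does not affect v_p). Step 3 — |x − y|_11 = 11^{-5} = 1/161051.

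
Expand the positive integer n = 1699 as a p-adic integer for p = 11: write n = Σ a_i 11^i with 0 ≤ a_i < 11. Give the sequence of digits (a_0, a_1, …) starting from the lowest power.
(a_0, a_1, …) = (5, 0, 3, 1)

Repeated division by 11 gives the digits low-to-high: 1699 = 5 + 3·11^2 + 1·11^3. Digit sequence: (5, 0, 3, 1).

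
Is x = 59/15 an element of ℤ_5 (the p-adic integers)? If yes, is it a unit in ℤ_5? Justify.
x ∉ ℤ_5 (v_5(x) = -1 < 0)

ℤ_5 = {x ∈ ℚ_5 : v_5(x) ≥ 0} and ℤ_5^× = {x ∈ ℤ_5 : v_5(x) = 0}. Here v_5(59/15) = v_5(num) − v_5(den) = -1; compare against these criteria.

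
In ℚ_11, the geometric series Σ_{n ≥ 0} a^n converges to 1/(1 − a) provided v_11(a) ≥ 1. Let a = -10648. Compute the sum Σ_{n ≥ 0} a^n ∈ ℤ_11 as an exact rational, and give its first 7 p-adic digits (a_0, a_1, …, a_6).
Σ a^n = 1/(1 − a) = 1/10649;  first 7 digits = (1, 0, 0, 3, 10, 10, 8)

v_11(a) = 3 ≥ 1, so the series converges in ℤ_11 to 1/(1 − a) = 1/(1 − (-10648)) = 1/10649. Expand this rational in ℤ_11: compute digits iteratively via d_i = x_i mod 11, x_{i+1} = (x_i − d_i)/11. The first 7 digits are (1, 0, 0, 3, 10, 10, 8).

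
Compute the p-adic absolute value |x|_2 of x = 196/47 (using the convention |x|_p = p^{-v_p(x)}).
|196/47|_2 = 1/4

Step 1 — compute v_2(x) by factoring powers of 2 out of the numerator and denominator: v_2(196/47) = 2. Step 2 — apply |x|_p = p^{-v_p(x)} = 2^{-2} = 1/4.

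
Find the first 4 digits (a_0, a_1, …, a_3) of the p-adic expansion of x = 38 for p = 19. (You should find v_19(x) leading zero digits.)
(a_0, …, a_3) = (0, 2, 0, 0)

v_19(38) = 1, so a_0 = ... = a_0 = 0. Factor out: x = 19^1 · u with u = 2 a unit in ℤ_19. Expand u iteratively via a_{v+i} = u_i mod 19, u_{i+1} = (u_i − a_{v+i})/19:
  u_0 = 2;  a_1 = 2;  u_1 = (u_0 − 2)/19 = 0
  u_1 = 0;  a_2 = 0;  u_2 = (u_1 − 0)/19 = 0
  u_2 = 0;  a_3 = 0;  u_3 = (u_2 − 0)/19 = 0
Digits: (0, 2, 0, 0).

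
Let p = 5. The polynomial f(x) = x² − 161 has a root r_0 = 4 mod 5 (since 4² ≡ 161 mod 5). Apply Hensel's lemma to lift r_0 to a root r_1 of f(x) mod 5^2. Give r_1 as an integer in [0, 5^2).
r_1 = 19 (mod 25)

Hensel's recurrence: r_{i+1} = r_i − f(r_i)·(f′(r_i))^{-1} mod 5^{i+2}, with f′(x) = 2x. Iterate:
  r_0 = 4 (mod 5)
  r_1 = 19 (mod 25)
Final: r_1 = 19, and one checks f(r_1) ≡ 0 mod 5^2.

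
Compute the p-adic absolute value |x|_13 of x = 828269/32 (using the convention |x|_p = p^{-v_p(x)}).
|828269/32|_13 = 1/28561

Step 1 — compute v_13(x) by factoring powers of 13 out of the numerator and denominator: v_13(828269/32) = 4. Step 2 — apply |x|_p = p^{-v_p(x)} = 13^{-4} = 1/28561.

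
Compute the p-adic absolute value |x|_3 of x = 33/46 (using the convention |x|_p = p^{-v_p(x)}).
|33/46|_3 = 1/3

Step 1 — compute v_3(x) by factoring powers of 3 out of the numerator and denominator: v_3(33/46) = 1. Step 2 — apply |x|_p = p^{-v_p(x)} = 3^{-1} = 1/3.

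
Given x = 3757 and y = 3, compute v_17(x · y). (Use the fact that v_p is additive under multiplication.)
v_17(11271) = 2

v_p(x) = 2 (factor: 3757 = 17^2 · 13); v_p(y) = 0 (factor: 3 = 17^0 · 3). Additivity: v_p(xy) = v_p(x) + v_p(y) = 2 + 0 = 2. (Direct check: xy = 11271 = 17^2 · (39).)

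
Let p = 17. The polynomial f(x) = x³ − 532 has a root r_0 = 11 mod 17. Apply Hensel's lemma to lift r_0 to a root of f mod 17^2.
r_1 = 215 (mod 289)

Hensel: r_{i+1} = r_i − f(r_i)/f′(r_i) mod 17^{i+2}, where f′(x) = 3x². Iterate:
  r_0 = 11 (mod 17)
  r_1 = 215 (mod 289)
Final: r = 215 with f(r) ≡ 0 mod 17^2.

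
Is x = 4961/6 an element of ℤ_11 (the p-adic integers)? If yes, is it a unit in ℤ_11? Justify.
x ∈ ℤ_11 but not a unit; v_11(x) = 2 > 0

ℤ_11 = {x ∈ ℚ_11 : v_11(x) ≥ 0} and ℤ_11^× = {x ∈ ℤ_11 : v_11(x) = 0}. Here v_11(4961/6) = v_11(num) − v_11(den) = 2; compare against these criteria.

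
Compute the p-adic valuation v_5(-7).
v_5(-7) = 0

v_5(n) is the largest exponent k such that 5^k divides n. Factor out: -7 = -5^0 · 7. (Sign doesn't affect v_p.) So v_5(-7) = 0.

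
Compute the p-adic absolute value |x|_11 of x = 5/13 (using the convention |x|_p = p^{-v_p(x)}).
|5/13|_11 = 1

Step 1 — compute v_11(x) by factoring powers of 11 out of the numerator and denominator: v_11(5/13) = 0. Step 2 — apply |x|_p = p^{-v_p(x)} = 11^{0} = 1.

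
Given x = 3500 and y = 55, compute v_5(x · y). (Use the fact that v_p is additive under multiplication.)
v_5(192500) = 4

v_p(x) = 3 (factor: 3500 = 5^3 · 28); v_p(y) = 1 (factor: 55 = 5^1 · 11). Additivity: v_p(xy) = v_p(x) + v_p(y) = 3 + 1 = 4. (Direct check: xy = 192500 = 5^4 · (308).)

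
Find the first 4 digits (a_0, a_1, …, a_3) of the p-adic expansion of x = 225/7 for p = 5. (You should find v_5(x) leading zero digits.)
(a_0, …, a_3) = (0, 0, 2, 2)

v_5(225/7) = 2, so a_0 = ... = a_1 = 0. Factor out: x = 5^2 · u with u = 9/7 a unit in ℤ_5. Expand u iteratively via a_{v+i} = u_i mod 5, u_{i+1} = (u_i − a_{v+i})/5:
  u_0 = 9/7;  a_2 = 2;  u_1 = (u_0 − 2)/5 = -1/7
  u_1 = -1/7;  a_3 = 2;  u_2 = (u_1 − 2)/5 = -3/7
Digits: (0, 0, 2, 2).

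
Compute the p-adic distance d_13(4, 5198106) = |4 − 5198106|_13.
d_13(4, 5198106) = 1/371293

Step 1 — x − y = 4 − 5198106 = -5198102. Step 2 — v_13(-5198102) = 5 (factor: -5198102 = −(13^5 · 14); the sign does not affect v_p). Step 3 — |x − y|_13 = 13^{-5} = 1/371293.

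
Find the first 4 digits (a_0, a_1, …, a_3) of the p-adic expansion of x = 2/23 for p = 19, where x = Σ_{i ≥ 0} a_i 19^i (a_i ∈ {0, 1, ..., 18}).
(a_0, …, a_3) = (10, 16, 14, 5)

v_19(2/23) = 0 (numerator and denominator both coprime to 19), so x ∈ ℤ_19^×. Compute digits iteratively via a_i = x_i mod 19, x_{i+1} = (x_i − a_i)/19, with x_0 = x:
  x_0 = 2/23;  a_0 = 10;  x_1 = (x_0 − 10)/19 = -12/23
  x_1 = -12/23;  a_1 = 16;  x_2 = (x_1 − 16)/19 = -20/23
  x_2 = -20/23;  a_2 = 14;  x_3 = (x_2 − 14)/19 = -18/23
  x_3 = -18/23;  a_3 = 5;  x_4 = (x_3 − 5)/19 = -7/23
Digits: (10, 16, 14, 5).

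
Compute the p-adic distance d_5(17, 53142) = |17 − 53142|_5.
d_5(17, 53142) = 1/3125

Step 1 — x − y = 17 − 53142 = -53125. Step 2 — v_5(-53125) = 5 (factor: -53125 = −(5^5 · 17); the sign does not affect v_p). Step 3 — |x − y|_5 = 5^{-5} = 1/3125.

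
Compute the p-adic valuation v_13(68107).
v_13(68107) = 3

v_13(n) is the largest exponent k such that 13^k divides n. Factor out: 68107 = 13^3 · 31. (Sign doesn't affect v_p.) So v_13(68107) = 3.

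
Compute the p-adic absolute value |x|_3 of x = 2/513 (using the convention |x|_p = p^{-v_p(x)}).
|2/513|_3 = 27

Step 1 — compute v_3(x) by factoring powers of 3 out of the numerator and denominator: v_3(2/513) = -3. Step 2 — apply |x|_p = p^{-v_p(x)} = 3^{3} = 27.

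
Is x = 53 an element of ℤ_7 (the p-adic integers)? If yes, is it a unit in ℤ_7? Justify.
x ∈ ℤ_7^× (unit); v_7(x) = 0

ℤ_7 = {x ∈ ℚ_7 : v_7(x) ≥ 0} and ℤ_7^× = {x ∈ ℤ_7 : v_7(x) = 0}. Here v_7(53) = v_7(num) − v_7(den) = 0; compare against these criteria.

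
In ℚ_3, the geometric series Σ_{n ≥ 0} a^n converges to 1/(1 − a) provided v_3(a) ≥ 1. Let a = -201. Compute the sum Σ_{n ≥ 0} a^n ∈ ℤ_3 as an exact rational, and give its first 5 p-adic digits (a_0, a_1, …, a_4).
Σ a^n = 1/(1 − a) = 1/202;  first 5 digits = (1, 2, 2, 2, 1)

v_3(a) = 1 ≥ 1, so the series converges in ℤ_3 to 1/(1 − a) = 1/(1 − (-201)) = 1/202. Expand this rational in ℤ_3: compute digits iteratively via d_i = x_i mod 3, x_{i+1} = (x_i − d_i)/3. The first 5 digits are (1, 2, 2, 2, 1).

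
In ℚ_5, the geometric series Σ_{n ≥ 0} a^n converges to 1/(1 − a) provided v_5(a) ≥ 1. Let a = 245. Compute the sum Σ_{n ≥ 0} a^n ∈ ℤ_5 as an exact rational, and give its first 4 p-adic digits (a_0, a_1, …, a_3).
Σ a^n = 1/(1 − a) = -1/244;  first 4 digits = (1, 4, 0, 1)

v_5(a) = 1 ≥ 1, so the series converges in ℤ_5 to 1/(1 − a) = 1/(1 − 245) = -1/244. Expand this rational in ℤ_5: compute digits iteratively via d_i = x_i mod 5, x_{i+1} = (x_i − d_i)/5. The first 4 digits are (1, 4, 0, 1).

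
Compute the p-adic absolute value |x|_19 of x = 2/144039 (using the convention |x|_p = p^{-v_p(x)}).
|2/144039|_19 = 6859

Step 1 — compute v_19(x) by factoring powers of 19 out of the numerator and denominator: v_19(2/144039) = -3. Step 2 — apply |x|_p = p^{-v_p(x)} = 19^{3} = 6859.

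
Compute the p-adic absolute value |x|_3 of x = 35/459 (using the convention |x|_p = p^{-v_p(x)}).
|35/459|_3 = 27

Step 1 — compute v_3(x) by factoring powers of 3 out of the numerator and denominator: v_3(35/459) = -3. Step 2 — apply |x|_p = p^{-v_p(x)} = 3^{3} = 27.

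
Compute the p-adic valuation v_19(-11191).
v_19(-11191) = 2

v_19(n) is the largest exponent k such that 19^k divides n. Factor out: -11191 = -19^2 · 31. (Sign doesn't affect v_p.) So v_19(-11191) = 2.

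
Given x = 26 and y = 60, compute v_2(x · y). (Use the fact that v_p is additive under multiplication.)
v_2(1560) = 3

v_p(x) = 1 (factor: 26 = 2^1 · 13); v_p(y) = 2 (factor: 60 = 2^2 · 15). Additivity: v_p(xy) = v_p(x) + v_p(y) = 1 + 2 = 3. (Direct check: xy = 1560 = 2^3 · (195).)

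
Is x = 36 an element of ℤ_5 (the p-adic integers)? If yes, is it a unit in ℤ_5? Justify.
x ∈ ℤ_5^× (unit); v_5(x) = 0

ℤ_5 = {x ∈ ℚ_5 : v_5(x) ≥ 0} and ℤ_5^× = {x ∈ ℤ_5 : v_5(x) = 0}. Here v_5(36) = v_5(num) − v_5(den) = 0; compare against these criteria.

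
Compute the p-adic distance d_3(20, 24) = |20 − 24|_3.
d_3(20, 24) = 1

Step 1 — x − y = 20 − 24 = -4. Step 2 — v_3(-4) = 0 (factor: -4 = −(3^0 · 4); the sign does not affect v_p). Step 3 — |x − y|_3 = 3^{0} = 1.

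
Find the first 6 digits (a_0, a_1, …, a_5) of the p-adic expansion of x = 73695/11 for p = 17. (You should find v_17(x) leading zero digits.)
(a_0, …, a_5) = (0, 0, 0, 6, 9, 1)

v_17(73695/11) = 3, so a_0 = ... = a_2 = 0. Factor out: x = 17^3 · u with u = 15/11 a unit in ℤ_17. Expand u iteratively via a_{v+i} = u_i mod 17, u_{i+1} = (u_i − a_{v+i})/17:
  u_0 = 15/11;  a_3 = 6;  u_1 = (u_0 − 6)/17 = -3/11
  u_1 = -3/11;  a_4 = 9;  u_2 = (u_1 − 9)/17 = -6/11
  u_2 = -6/11;  a_5 = 1;  u_3 = (u_2 − 1)/17 = -1/11
Digits: (0, 0, 0, 6, 9, 1).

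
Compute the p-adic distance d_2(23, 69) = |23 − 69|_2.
d_2(23, 69) = 1/2

Step 1 — x − y = 23 − 69 = -46. Step 2 — v_2(-46) = 1 (factor: -46 = −(2^1 · 23); the sign does not affect v_p). Step 3 — |x − y|_2 = 2^{-1} = 1/2.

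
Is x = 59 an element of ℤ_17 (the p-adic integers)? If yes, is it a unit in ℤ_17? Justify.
x ∈ ℤ_17^× (unit); v_17(x) = 0

ℤ_17 = {x ∈ ℚ_17 : v_17(x) ≥ 0} and ℤ_17^× = {x ∈ ℤ_17 : v_17(x) = 0}. Here v_17(59) = v_17(num) − v_17(den) = 0; compare against these criteria.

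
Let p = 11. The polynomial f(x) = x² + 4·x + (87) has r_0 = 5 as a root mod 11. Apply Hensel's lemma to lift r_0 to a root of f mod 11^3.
r_2 = 808 (mod 1331)

Hensel: r_{i+1} = r_i − f(r_i)·(f′(r_i))^{-1} mod 11^{i+2}, f′(x) = 2x + 4. Iterate:
  r_0 = 5 (mod 11)
  r_1 = 82 (mod 121)
  r_2 = 808 (mod 1331)
Final: r = 808 satisfies f(r) ≡ 0 mod 11^3.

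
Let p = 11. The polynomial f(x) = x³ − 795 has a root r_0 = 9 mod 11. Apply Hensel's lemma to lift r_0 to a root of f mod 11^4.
r_3 = 922 (mod 14641)

Hensel: r_{i+1} = r_i − f(r_i)/f′(r_i) mod 11^{i+2}, where f′(x) = 3x². Iterate:
  r_0 = 9 (mod 11)
  r_1 = 75 (mod 121)
  r_2 = 922 (mod 1331)
  r_3 = 922 (mod 14641)
Final: r = 922 with f(r) ≡ 0 mod 11^4.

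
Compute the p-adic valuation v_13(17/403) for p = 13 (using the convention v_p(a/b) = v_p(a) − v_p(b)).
v_13(17/403) = -1

Factor powers of 13 from the numerator and denominator of the reduced fraction: 17 = 13^0 · 17 and 403 = 13^1 · 31. Apply v_p(a/b) = v_p(a) − v_p(b): v_13(17/403) = 0 − 1 = -1.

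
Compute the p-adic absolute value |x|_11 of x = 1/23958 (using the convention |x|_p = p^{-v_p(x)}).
|1/23958|_11 = 1331

Step 1 — compute v_11(x) by factoring powers of 11 out of the numerator and denominator: v_11(1/23958) = -3. Step 2 — apply |x|_p = p^{-v_p(x)} = 11^{3} = 1331.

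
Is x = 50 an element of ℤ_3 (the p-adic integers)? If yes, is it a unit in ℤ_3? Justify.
x ∈ ℤ_3^× (unit); v_3(x) = 0

ℤ_3 = {x ∈ ℚ_3 : v_3(x) ≥ 0} and ℤ_3^× = {x ∈ ℤ_3 : v_3(x) = 0}. Here v_3(50) = v_3(num) − v_3(den) = 0; compare against these criteria.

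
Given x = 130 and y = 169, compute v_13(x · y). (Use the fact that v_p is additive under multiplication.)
v_13(21970) = 3

v_p(x) = 1 (factor: 130 = 13^1 · 10); v_p(y) = 2 (factor: 169 = 13^2 · 1). Additivity: v_p(xy) = v_p(x) + v_p(y) = 1 + 2 = 3. (Direct check: xy = 21970 = 13^3 · (10).)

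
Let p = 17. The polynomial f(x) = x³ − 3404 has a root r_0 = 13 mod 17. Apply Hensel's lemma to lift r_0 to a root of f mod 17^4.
r_3 = 62709 (mod 83521)

Hensel: r_{i+1} = r_i − f(r_i)/f′(r_i) mod 17^{i+2}, where f′(x) = 3x². Iterate:
  r_0 = 13 (mod 17)
  r_1 = 285 (mod 289)
  r_2 = 3753 (mod 4913)
  r_3 = 62709 (mod 83521)
Final: r = 62709 with f(r) ≡ 0 mod 17^4.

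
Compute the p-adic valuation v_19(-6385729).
v_19(-6385729) = 4

v_19(n) is the largest exponent k such that 19^k divides n. Factor out: -6385729 = -19^4 · 49. (Sign doesn't affect v_p.) So v_19(-6385729) = 4.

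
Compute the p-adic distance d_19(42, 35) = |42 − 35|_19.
d_19(42, 35) = 1

Step 1 — x − y = 42 − 35 = 7. Step 2 — v_19(7) = 0 (factor: 7 = (19^0 · 7); the sign does not affect v_p). Step 3 — |x − y|_19 = 19^{0} = 1.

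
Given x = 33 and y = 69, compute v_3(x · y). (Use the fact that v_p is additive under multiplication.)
v_3(2277) = 2

v_p(x) = 1 (factor: 33 = 3^1 · 11); v_p(y) = 1 (factor: 69 = 3^1 · 23). Additivity: v_p(xy) = v_p(x) + v_p(y) = 1 + 1 = 2. (Direct check: xy = 2277 = 3^2 · (253).)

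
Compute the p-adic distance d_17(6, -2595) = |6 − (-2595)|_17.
d_17(6, -2595) = 1/289

Step 1 — x − y = 6 − (-2595) = 2601. Step 2 — v_17(2601) = 2 (factor: 2601 = (17^2 · 9); the sign does not affect v_p). Step 3 — |x − y|_17 = 17^{-2} = 1/289.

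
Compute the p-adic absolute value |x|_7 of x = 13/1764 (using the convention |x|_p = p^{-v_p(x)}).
|13/1764|_7 = 49

Step 1 — compute v_7(x) by factoring powers of 7 out of the numerator and denominator: v_7(13/1764) = -2. Step 2 — apply |x|_p = p^{-v_p(x)} = 7^{2} = 49.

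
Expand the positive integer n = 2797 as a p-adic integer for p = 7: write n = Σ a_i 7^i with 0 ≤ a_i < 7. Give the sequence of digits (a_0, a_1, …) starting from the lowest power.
(a_0, a_1, …) = (4, 0, 1, 1, 1)

Repeated division by 7 gives the digits low-to-high: 2797 = 4 + 1·7^2 + 1·7^3 + 1·7^4. Digit sequence: (4, 0, 1, 1, 1).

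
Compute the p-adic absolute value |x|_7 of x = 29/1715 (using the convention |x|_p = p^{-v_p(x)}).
|29/1715|_7 = 343

Step 1 — compute v_7(x) by factoring powers of 7 out of the numerator and denominator: v_7(29/1715) = -3. Step 2 — apply |x|_p = p^{-v_p(x)} = 7^{3} = 343.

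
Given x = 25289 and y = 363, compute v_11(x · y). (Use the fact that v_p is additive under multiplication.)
v_11(9179907) = 5

v_p(x) = 3 (factor: 25289 = 11^3 · 19); v_p(y) = 2 (factor: 363 = 11^2 · 3). Additivity: v_p(xy) = v_p(x) + v_p(y) = 3 + 2 = 5. (Direct check: xy = 9179907 = 11^5 · (57).)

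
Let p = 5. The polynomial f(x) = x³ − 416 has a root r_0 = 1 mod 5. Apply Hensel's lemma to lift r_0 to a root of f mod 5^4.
r_3 = 31 (mod 625)

Hensel: r_{i+1} = r_i − f(r_i)/f′(r_i) mod 5^{i+2}, where f′(x) = 3x². Iterate:
  r_0 = 1 (mod 5)
  r_1 = 6 (mod 25)
  r_2 = 31 (mod 125)
  r_3 = 31 (mod 625)
Final: r = 31 with f(r) ≡ 0 mod 5^4.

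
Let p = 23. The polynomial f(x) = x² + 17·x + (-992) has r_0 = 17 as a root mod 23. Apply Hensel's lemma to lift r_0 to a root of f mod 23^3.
r_2 = 2639 (mod 12167)

Hensel: r_{i+1} = r_i − f(r_i)·(f′(r_i))^{-1} mod 23^{i+2}, f′(x) = 2x + 17. Iterate:
  r_0 = 17 (mod 23)
  r_1 = 523 (mod 529)
  r_2 = 2639 (mod 12167)
Final: r = 2639 satisfies f(r) ≡ 0 mod 23^3.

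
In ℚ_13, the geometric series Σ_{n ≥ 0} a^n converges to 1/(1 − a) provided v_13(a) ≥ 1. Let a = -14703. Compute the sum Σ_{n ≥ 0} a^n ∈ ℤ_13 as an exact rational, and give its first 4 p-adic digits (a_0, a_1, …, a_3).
Σ a^n = 1/(1 − a) = 1/14704;  first 4 digits = (1, 0, 4, 6)

v_13(a) = 2 ≥ 1, so the series converges in ℤ_13 to 1/(1 − a) = 1/(1 − (-14703)) = 1/14704. Expand this rational in ℤ_13: compute digits iteratively via d_i = x_i mod 13, x_{i+1} = (x_i − d_i)/13. The first 4 digits are (1, 0, 4, 6).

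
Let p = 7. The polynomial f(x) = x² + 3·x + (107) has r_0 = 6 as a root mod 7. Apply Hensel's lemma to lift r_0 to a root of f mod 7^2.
r_1 = 41 (mod 49)

Hensel: r_{i+1} = r_i − f(r_i)·(f′(r_i))^{-1} mod 7^{i+2}, f′(x) = 2x + 3. Iterate:
  r_0 = 6 (mod 7)
  r_1 = 41 (mod 49)
Final: r = 41 satisfies f(r) ≡ 0 mod 7^2.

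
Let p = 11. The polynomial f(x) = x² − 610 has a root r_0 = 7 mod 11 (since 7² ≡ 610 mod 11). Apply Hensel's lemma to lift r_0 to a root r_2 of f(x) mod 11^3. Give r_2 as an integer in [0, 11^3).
r_2 = 1162 (mod 1331)

Hensel's recurrence: r_{i+1} = r_i − f(r_i)·(f′(r_i))^{-1} mod 11^{i+2}, with f′(x) = 2x. Iterate:
  r_0 = 7 (mod 11)
  r_1 = 73 (mod 121)
  r_2 = 1162 (mod 1331)
Final: r_2 = 1162, and one checks f(r_2) ≡ 0 mod 11^3.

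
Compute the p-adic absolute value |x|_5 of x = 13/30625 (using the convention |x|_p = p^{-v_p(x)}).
|13/30625|_5 = 625

Step 1 — compute v_5(x) by factoring powers of 5 out of the numerator and denominator: v_5(13/30625) = -4. Step 2 — apply |x|_p = p^{-v_p(x)} = 5^{4} = 625.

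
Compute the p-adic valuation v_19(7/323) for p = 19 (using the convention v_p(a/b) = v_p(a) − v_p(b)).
v_19(7/323) = -1

Factor powers of 19 from the numerator and denominator of the reduced fraction: 7 = 19^0 · 7 and 323 = 19^1 · 17. Apply v_p(a/b) = v_p(a) − v_p(b): v_19(7/323) = 0 − 1 = -1.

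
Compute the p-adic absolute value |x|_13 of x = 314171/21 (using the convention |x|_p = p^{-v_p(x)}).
|314171/21|_13 = 1/28561

Step 1 — compute v_13(x) by factoring powers of 13 out of the numerator and denominator: v_13(314171/21) = 4. Step 2 — apply |x|_p = p^{-v_p(x)} = 13^{-4} = 1/28561.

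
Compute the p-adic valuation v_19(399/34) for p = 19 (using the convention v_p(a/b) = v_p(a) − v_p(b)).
v_19(399/34) = 1

Factor powers of 19 from the numerator and denominator of the reduced fraction: 399 = 19^1 · 21 and 34 = 19^0 · 34. Apply v_p(a/b) = v_p(a) − v_p(b): v_19(399/34) = 1 − 0 = 1.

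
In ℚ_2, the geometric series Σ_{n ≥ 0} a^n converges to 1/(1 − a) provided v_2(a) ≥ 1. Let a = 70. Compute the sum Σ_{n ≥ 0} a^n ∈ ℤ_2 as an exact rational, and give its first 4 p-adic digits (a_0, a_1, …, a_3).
Σ a^n = 1/(1 − a) = -1/69;  first 4 digits = (1, 1, 0, 0)

v_2(a) = 1 ≥ 1, so the series converges in ℤ_2 to 1/(1 − a) = 1/(1 − 70) = -1/69. Expand this rational in ℤ_2: compute digits iteratively via d_i = x_i mod 2, x_{i+1} = (x_i − d_i)/2. The first 4 digits are (1, 1, 0, 0).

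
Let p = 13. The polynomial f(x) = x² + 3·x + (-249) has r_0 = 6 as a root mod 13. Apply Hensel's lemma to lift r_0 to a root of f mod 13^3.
r_2 = 1033 (mod 2197)

Hensel: r_{i+1} = r_i − f(r_i)·(f′(r_i))^{-1} mod 13^{i+2}, f′(x) = 2x + 3. Iterate:
  r_0 = 6 (mod 13)
  r_1 = 19 (mod 169)
  r_2 = 1033 (mod 2197)
Final: r = 1033 satisfies f(r) ≡ 0 mod 13^3.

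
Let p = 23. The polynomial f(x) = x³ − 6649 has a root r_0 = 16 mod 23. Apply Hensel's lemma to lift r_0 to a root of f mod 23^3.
r_2 = 1005 (mod 12167)

Hensel: r_{i+1} = r_i − f(r_i)/f′(r_i) mod 23^{i+2}, where f′(x) = 3x². Iterate:
  r_0 = 16 (mod 23)
  r_1 = 476 (mod 529)
  r_2 = 1005 (mod 12167)
Final: r = 1005 with f(r) ≡ 0 mod 23^3.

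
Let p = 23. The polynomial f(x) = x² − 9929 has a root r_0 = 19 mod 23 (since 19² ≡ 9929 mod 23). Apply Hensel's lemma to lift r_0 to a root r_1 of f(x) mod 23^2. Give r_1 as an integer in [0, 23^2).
r_1 = 410 (mod 529)

Hensel's recurrence: r_{i+1} = r_i − f(r_i)·(f′(r_i))^{-1} mod 23^{i+2}, with f′(x) = 2x. Iterate:
  r_0 = 19 (mod 23)
  r_1 = 410 (mod 529)
Final: r_1 = 410, and one checks f(r_1) ≡ 0 mod 23^2.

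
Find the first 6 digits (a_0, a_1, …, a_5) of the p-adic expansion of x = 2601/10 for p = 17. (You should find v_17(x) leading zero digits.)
(a_0, …, a_5) = (0, 0, 6, 15, 11, 1)

v_17(2601/10) = 2, so a_0 = ... = a_1 = 0. Factor out: x = 17^2 · u with u = 9/10 a unit in ℤ_17. Expand u iteratively via a_{v+i} = u_i mod 17, u_{i+1} = (u_i − a_{v+i})/17:
  u_0 = 9/10;  a_2 = 6;  u_1 = (u_0 − 6)/17 = -3/10
  u_1 = -3/10;  a_3 = 15;  u_2 = (u_1 − 15)/17 = -9/10
  u_2 = -9/10;  a_4 = 11;  u_3 = (u_2 − 11)/17 = -7/10
  u_3 = -7/10;  a_5 = 1;  u_4 = (u_3 − 1)/17 = -1/10
Digits: (0, 0, 6, 15, 11, 1).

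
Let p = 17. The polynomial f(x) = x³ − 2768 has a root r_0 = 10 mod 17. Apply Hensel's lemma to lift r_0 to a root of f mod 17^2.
r_1 = 197 (mod 289)

Hensel: r_{i+1} = r_i − f(r_i)/f′(r_i) mod 17^{i+2}, where f′(x) = 3x². Iterate:
  r_0 = 10 (mod 17)
  r_1 = 197 (mod 289)
Final: r = 197 with f(r) ≡ 0 mod 17^2.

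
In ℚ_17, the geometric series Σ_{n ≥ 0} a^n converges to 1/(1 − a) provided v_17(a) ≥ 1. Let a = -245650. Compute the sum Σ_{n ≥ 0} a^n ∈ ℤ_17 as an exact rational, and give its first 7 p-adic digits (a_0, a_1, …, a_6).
Σ a^n = 1/(1 − a) = 1/245651;  first 7 digits = (1, 0, 0, 1, 14, 16, 0)

v_17(a) = 3 ≥ 1, so the series converges in ℤ_17 to 1/(1 − a) = 1/(1 − (-245650)) = 1/245651. Expand this rational in ℤ_17: compute digits iteratively via d_i = x_i mod 17, x_{i+1} = (x_i − d_i)/17. The first 7 digits are (1, 0, 0, 1, 14, 16, 0).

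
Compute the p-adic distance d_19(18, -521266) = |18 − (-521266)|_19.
d_19(18, -521266) = 1/130321

Step 1 — x − y = 18 − (-521266) = 521284. Step 2 — v_19(521284) = 4 (factor: 521284 = (19^4 · 4); the sign does not affect v_p). Step 3 — |x − y|_19 = 19^{-4} = 1/130321.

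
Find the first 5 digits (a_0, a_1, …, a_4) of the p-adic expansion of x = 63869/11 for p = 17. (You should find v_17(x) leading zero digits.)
(a_0, …, a_4) = (0, 0, 0, 12, 4)

v_17(63869/11) = 3, so a_0 = ... = a_2 = 0. Factor out: x = 17^3 · u with u = 13/11 a unit in ℤ_17. Expand u iteratively via a_{v+i} = u_i mod 17, u_{i+1} = (u_i − a_{v+i})/17:
  u_0 = 13/11;  a_3 = 12;  u_1 = (u_0 − 12)/17 = -7/11
  u_1 = -7/11;  a_4 = 4;  u_2 = (u_1 − 4)/17 = -3/11
Digits: (0, 0, 0, 12, 4).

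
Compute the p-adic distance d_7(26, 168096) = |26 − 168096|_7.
d_7(26, 168096) = 1/16807

Step 1 — x − y = 26 − 168096 = -168070. Step 2 — v_7(-168070) = 5 (factor: -168070 = −(7^5 · 10); the sign does not affect v_p). Step 3 — |x − y|_7 = 7^{-5} = 1/16807.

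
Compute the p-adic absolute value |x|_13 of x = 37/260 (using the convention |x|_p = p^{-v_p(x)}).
|37/260|_13 = 13

Step 1 — compute v_13(x) by factoring powers of 13 out of the numerator and denominator: v_13(37/260) = -1. Step 2 — apply |x|_p = p^{-v_p(x)} = 13^{1} = 13.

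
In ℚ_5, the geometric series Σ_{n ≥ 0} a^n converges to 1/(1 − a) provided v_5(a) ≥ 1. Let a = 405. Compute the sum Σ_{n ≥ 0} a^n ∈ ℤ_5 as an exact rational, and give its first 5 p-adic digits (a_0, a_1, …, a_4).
Σ a^n = 1/(1 − a) = -1/404;  first 5 digits = (1, 1, 2, 1, 2)

v_5(a) = 1 ≥ 1, so the series converges in ℤ_5 to 1/(1 − a) = 1/(1 − 405) = -1/404. Expand this rational in ℤ_5: compute digits iteratively via d_i = x_i mod 5, x_{i+1} = (x_i − d_i)/5. The first 5 digits are (1, 1, 2, 1, 2).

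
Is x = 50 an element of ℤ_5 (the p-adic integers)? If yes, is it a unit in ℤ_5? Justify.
x ∈ ℤ_5 but not a unit; v_5(x) = 2 > 0

ℤ_5 = {x ∈ ℚ_5 : v_5(x) ≥ 0} and ℤ_5^× = {x ∈ ℤ_5 : v_5(x) = 0}. Here v_5(50) = v_5(num) − v_5(den) = 2; compare against these criteria.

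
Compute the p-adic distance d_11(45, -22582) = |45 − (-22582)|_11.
d_11(45, -22582) = 1/1331

Step 1 — x − y = 45 − (-22582) = 22627. Step 2 — v_11(22627) = 3 (factor: 22627 = (11^3 · 17); the sign does not affect v_p). Step 3 — |x − y|_11 = 11^{-3} = 1/1331.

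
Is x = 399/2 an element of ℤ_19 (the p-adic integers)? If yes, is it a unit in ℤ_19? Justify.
x ∈ ℤ_19 but not a unit; v_19(x) = 1 > 0

ℤ_19 = {x ∈ ℚ_19 : v_19(x) ≥ 0} and ℤ_19^× = {x ∈ ℤ_19 : v_19(x) = 0}. Here v_19(399/2) = v_19(num) − v_19(den) = 1; compare against these criteria.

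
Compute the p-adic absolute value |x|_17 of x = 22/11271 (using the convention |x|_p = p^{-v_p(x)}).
|22/11271|_17 = 289

Step 1 — compute v_17(x) by factoring powers of 17 out of the numerator and denominator: v_17(22/11271) = -2. Step 2 — apply |x|_p = p^{-v_p(x)} = 17^{2} = 289.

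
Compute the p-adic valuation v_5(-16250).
v_5(-16250) = 4

v_5(n) is the largest exponent k such that 5^k divides n. Factor out: -16250 = -5^4 · 26. (Sign doesn't affect v_p.) So v_5(-16250) = 4.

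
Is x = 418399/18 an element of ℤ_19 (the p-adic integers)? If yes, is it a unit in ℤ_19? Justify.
x ∈ ℤ_19 but not a unit; v_19(x) = 3 > 0

ℤ_19 = {x ∈ ℚ_19 : v_19(x) ≥ 0} and ℤ_19^× = {x ∈ ℤ_19 : v_19(x) = 0}. Here v_19(418399/18) = v_19(num) − v_19(den) = 3; compare against these criteria.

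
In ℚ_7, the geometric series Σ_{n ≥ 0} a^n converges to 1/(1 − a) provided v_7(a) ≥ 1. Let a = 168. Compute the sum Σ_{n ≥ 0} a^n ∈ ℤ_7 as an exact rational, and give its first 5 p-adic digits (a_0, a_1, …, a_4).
Σ a^n = 1/(1 − a) = -1/167;  first 5 digits = (1, 3, 5, 4, 2)

v_7(a) = 1 ≥ 1, so the series converges in ℤ_7 to 1/(1 − a) = 1/(1 − 168) = -1/167. Expand this rational in ℤ_7: compute digits iteratively via d_i = x_i mod 7, x_{i+1} = (x_i − d_i)/7. The first 5 digits are (1, 3, 5, 4, 2).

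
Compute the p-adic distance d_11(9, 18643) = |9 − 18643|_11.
d_11(9, 18643) = 1/1331

Step 1 — x − y = 9 − 18643 = -18634. Step 2 — v_11(-18634) = 3 (factor: -18634 = −(11^3 · 14); the sign does not affect v_p). Step 3 — |x − y|_11 = 11^{-3} = 1/1331.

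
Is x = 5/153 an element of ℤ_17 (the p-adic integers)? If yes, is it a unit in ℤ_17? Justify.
x ∉ ℤ_17 (v_17(x) = -1 < 0)

ℤ_17 = {x ∈ ℚ_17 : v_17(x) ≥ 0} and ℤ_17^× = {x ∈ ℤ_17 : v_17(x) = 0}. Here v_17(5/153) = v_17(num) − v_17(den) = -1; compare against these criteria.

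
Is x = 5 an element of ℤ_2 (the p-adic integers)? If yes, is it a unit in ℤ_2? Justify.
x ∈ ℤ_2^× (unit); v_2(x) = 0

ℤ_2 = {x ∈ ℚ_2 : v_2(x) ≥ 0} and ℤ_2^× = {x ∈ ℤ_2 : v_2(x) = 0}. Here v_2(5) = v_2(num) − v_2(den) = 0; compare against these criteria.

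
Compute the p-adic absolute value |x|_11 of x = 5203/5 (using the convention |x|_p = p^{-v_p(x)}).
|5203/5|_11 = 1/121

Step 1 — compute v_11(x) by factoring powers of 11 out of the numerator and denominator: v_11(5203/5) = 2. Step 2 — apply |x|_p = p^{-v_p(x)} = 11^{-2} = 1/121.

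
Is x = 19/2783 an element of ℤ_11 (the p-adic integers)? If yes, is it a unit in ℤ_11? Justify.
x ∉ ℤ_11 (v_11(x) = -2 < 0)

ℤ_11 = {x ∈ ℚ_11 : v_11(x) ≥ 0} and ℤ_11^× = {x ∈ ℤ_11 : v_11(x) = 0}. Here v_11(19/2783) = v_11(num) − v_11(den) = -2; compare against these criteria.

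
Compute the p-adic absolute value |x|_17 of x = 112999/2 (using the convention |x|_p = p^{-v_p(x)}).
|112999/2|_17 = 1/4913

Step 1 — compute v_17(x) by factoring powers of 17 out of the numerator and denominator: v_17(112999/2) = 3. Step 2 — apply |x|_p = p^{-v_p(x)} = 17^{-3} = 1/4913.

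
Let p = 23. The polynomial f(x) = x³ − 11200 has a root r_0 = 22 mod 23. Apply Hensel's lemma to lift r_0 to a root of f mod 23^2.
r_1 = 206 (mod 529)

Hensel: r_{i+1} = r_i − f(r_i)/f′(r_i) mod 23^{i+2}, where f′(x) = 3x². Iterate:
  r_0 = 22 (mod 23)
  r_1 = 206 (mod 529)
Final: r = 206 with f(r) ≡ 0 mod 23^2.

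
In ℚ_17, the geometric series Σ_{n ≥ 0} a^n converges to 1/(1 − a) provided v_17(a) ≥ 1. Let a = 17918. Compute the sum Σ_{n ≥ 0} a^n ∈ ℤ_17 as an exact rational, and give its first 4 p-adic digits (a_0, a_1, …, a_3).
Σ a^n = 1/(1 − a) = -1/17917;  first 4 digits = (1, 0, 11, 3)

v_17(a) = 2 ≥ 1, so the series converges in ℤ_17 to 1/(1 − a) = 1/(1 − 17918) = -1/17917. Expand this rational in ℤ_17: compute digits iteratively via d_i = x_i mod 17, x_{i+1} = (x_i − d_i)/17. The first 4 digits are (1, 0, 11, 3).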